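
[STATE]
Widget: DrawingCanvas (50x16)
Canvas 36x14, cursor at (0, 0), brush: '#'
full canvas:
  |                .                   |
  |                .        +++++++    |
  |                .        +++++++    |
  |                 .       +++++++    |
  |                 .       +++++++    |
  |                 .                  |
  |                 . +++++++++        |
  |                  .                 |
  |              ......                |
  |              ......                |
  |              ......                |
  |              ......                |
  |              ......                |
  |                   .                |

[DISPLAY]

+               .                                 
                .        +++++++                  
                .        +++++++                  
                 .       +++++++                  
                 .       +++++++                  
                 .                                
                 . +++++++++                      
                  .                               
              ......                              
              ......                              
              ......                              
              ......                              
              ......                              
                   .                              
                                                  
                                                  


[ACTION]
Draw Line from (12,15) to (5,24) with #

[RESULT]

+               .                                 
                .        +++++++                  
                .        +++++++                  
                 .       +++++++                  
                 .       +++++++                  
                 .      #                         
                 . ++++#++++                      
                  .  ##                           
              ......#                             
              .....#                              
              ...##.                              
              ..#...                              
              .#....                              
                   .                              
                                                  
                                                  


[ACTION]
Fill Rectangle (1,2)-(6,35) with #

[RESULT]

+               .                                 
  ##################################              
  ##################################              
  ##################################              
  ##################################              
  ##################################              
  ##################################              
                  .  ##                           
              ......#                             
              .....#                              
              ...##.                              
              ..#...                              
              .#....                              
                   .                              
                                                  
                                                  


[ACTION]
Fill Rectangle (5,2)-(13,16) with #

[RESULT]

+               .                                 
  ##################################              
  ##################################              
  ##################################              
  ##################################              
  ##################################              
  ##################################              
  ############### .  ##                           
  ###############...#                             
  ###############..#                              
  #################.                              
  ###############...                              
  ###############...                              
  ###############  .                              
                                                  
                                                  


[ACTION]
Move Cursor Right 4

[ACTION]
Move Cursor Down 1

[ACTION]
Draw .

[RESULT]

                .                                 
  ##.###############################              
  ##################################              
  ##################################              
  ##################################              
  ##################################              
  ##################################              
  ############### .  ##                           
  ###############...#                             
  ###############..#                              
  #################.                              
  ###############...                              
  ###############...                              
  ###############  .                              
                                                  
                                                  


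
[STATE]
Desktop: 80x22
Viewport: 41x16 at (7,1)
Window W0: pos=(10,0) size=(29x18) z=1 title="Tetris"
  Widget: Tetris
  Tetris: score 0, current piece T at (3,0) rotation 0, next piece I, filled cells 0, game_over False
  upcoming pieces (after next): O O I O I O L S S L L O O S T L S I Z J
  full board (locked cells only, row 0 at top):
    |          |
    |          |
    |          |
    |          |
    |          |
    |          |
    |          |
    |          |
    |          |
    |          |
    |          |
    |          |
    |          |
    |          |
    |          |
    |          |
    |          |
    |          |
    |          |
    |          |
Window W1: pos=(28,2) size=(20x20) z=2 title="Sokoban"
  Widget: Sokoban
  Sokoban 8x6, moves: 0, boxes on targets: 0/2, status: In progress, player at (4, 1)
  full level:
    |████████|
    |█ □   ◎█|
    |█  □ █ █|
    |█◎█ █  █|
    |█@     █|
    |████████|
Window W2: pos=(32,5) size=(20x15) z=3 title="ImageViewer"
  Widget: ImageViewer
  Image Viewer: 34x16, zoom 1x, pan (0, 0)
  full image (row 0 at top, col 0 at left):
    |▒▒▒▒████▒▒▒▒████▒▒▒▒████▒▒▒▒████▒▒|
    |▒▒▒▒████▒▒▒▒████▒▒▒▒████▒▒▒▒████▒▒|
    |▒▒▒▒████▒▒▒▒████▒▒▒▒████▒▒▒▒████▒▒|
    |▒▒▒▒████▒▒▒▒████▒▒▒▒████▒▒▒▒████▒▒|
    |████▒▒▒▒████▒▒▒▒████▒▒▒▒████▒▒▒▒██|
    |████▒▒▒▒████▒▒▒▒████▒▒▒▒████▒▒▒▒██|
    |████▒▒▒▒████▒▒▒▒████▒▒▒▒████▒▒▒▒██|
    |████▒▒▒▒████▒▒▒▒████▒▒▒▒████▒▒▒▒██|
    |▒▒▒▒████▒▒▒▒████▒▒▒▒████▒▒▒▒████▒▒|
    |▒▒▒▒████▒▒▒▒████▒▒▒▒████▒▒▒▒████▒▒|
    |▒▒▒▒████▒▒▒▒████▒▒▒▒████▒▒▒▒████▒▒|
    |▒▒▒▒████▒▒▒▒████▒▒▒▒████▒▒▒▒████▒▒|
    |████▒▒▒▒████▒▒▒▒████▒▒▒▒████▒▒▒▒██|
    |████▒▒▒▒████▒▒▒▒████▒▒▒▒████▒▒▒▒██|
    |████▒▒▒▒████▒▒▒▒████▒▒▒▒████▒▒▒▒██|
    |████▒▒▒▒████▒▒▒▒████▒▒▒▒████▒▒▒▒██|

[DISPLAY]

   ┃ Tetris                    ┃         
   ┠─────────────────┏━━━━━━━━━━━━━━━━━━┓
   ┃          │Next: ┃ Sokoban          ┃
   ┃          │████  ┠──────────────────┨
   ┃          │      ┃███┏━━━━━━━━━━━━━━━
   ┃          │      ┃█ □┃ ImageViewer   
   ┃          │      ┃█  ┠───────────────
   ┃          │      ┃█◎█┃▒▒▒▒████▒▒▒▒███
   ┃          │Score:┃█@ ┃▒▒▒▒████▒▒▒▒███
   ┃          │0     ┃███┃▒▒▒▒████▒▒▒▒███
   ┃          │      ┃Mov┃▒▒▒▒████▒▒▒▒███
   ┃          │      ┃   ┃████▒▒▒▒████▒▒▒
   ┃          │      ┃   ┃████▒▒▒▒████▒▒▒
   ┃          │      ┃   ┃████▒▒▒▒████▒▒▒
   ┃          │      ┃   ┃████▒▒▒▒████▒▒▒
   ┃          │      ┃   ┃▒▒▒▒████▒▒▒▒███


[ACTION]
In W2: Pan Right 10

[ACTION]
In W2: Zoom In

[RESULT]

   ┃ Tetris                    ┃         
   ┠─────────────────┏━━━━━━━━━━━━━━━━━━┓
   ┃          │Next: ┃ Sokoban          ┃
   ┃          │████  ┠──────────────────┨
   ┃          │      ┃███┏━━━━━━━━━━━━━━━
   ┃          │      ┃█ □┃ ImageViewer   
   ┃          │      ┃█  ┠───────────────
   ┃          │      ┃█◎█┃██████▒▒▒▒▒▒▒▒█
   ┃          │Score:┃█@ ┃██████▒▒▒▒▒▒▒▒█
   ┃          │0     ┃███┃██████▒▒▒▒▒▒▒▒█
   ┃          │      ┃Mov┃██████▒▒▒▒▒▒▒▒█
   ┃          │      ┃   ┃██████▒▒▒▒▒▒▒▒█
   ┃          │      ┃   ┃██████▒▒▒▒▒▒▒▒█
   ┃          │      ┃   ┃██████▒▒▒▒▒▒▒▒█
   ┃          │      ┃   ┃██████▒▒▒▒▒▒▒▒█
   ┃          │      ┃   ┃▒▒▒▒▒▒████████▒


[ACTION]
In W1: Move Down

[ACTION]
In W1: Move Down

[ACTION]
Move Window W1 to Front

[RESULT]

   ┃ Tetris                    ┃         
   ┠─────────────────┏━━━━━━━━━━━━━━━━━━┓
   ┃          │Next: ┃ Sokoban          ┃
   ┃          │████  ┠──────────────────┨
   ┃          │      ┃████████          ┃
   ┃          │      ┃█ □   ◎█          ┃
   ┃          │      ┃█  □ █ █          ┃
   ┃          │      ┃█◎█ █  █          ┃
   ┃          │Score:┃█@     █          ┃
   ┃          │0     ┃████████          ┃
   ┃          │      ┃Moves: 0  0/2     ┃
   ┃          │      ┃                  ┃
   ┃          │      ┃                  ┃
   ┃          │      ┃                  ┃
   ┃          │      ┃                  ┃
   ┃          │      ┃                  ┃


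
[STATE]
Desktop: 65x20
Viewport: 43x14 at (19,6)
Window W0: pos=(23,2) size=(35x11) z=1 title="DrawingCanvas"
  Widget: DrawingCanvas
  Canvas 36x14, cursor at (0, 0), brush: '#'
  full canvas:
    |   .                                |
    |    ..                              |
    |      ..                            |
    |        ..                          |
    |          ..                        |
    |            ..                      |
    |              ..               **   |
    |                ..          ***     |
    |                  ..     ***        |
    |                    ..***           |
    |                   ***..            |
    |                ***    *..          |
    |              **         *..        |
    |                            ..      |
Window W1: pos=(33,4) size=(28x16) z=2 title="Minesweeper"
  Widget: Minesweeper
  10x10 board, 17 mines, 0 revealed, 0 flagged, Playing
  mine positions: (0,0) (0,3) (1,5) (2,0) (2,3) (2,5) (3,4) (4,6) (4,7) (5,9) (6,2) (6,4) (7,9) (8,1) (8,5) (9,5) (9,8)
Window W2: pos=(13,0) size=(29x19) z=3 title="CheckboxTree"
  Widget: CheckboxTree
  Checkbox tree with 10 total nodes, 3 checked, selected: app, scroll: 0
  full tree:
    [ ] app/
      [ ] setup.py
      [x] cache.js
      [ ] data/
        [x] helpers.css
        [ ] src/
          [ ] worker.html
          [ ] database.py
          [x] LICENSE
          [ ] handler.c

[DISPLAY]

] data/               ┃──────────────────┨ 
[x] helpers.css       ┃■■                ┃ 
[-] src/              ┃■■                ┃ 
  [ ] worker.html     ┃■■                ┃ 
  [ ] database.py     ┃■■                ┃ 
  [x] LICENSE         ┃■■                ┃ 
  [ ] handler.c       ┃■■                ┃ 
                      ┃■■                ┃ 
                      ┃■■                ┃ 
                      ┃■■                ┃ 
                      ┃■■                ┃ 
                      ┃                  ┃ 
━━━━━━━━━━━━━━━━━━━━━━┛                  ┃ 
              ┗━━━━━━━━━━━━━━━━━━━━━━━━━━┛ 


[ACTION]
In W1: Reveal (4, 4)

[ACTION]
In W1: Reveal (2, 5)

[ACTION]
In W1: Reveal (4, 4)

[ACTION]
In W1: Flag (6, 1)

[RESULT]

] data/               ┃──────────────────┨ 
[x] helpers.css       ┃■■                ┃ 
[-] src/              ┃■■                ┃ 
  [ ] worker.html     ┃■■                ┃ 
  [ ] database.py     ┃■■                ┃ 
  [x] LICENSE         ┃■■                ┃ 
  [ ] handler.c       ┃■✹                ┃ 
                      ┃■■                ┃ 
                      ┃■✹                ┃ 
                      ┃■■                ┃ 
                      ┃✹■                ┃ 
                      ┃                  ┃ 
━━━━━━━━━━━━━━━━━━━━━━┛                  ┃ 
              ┗━━━━━━━━━━━━━━━━━━━━━━━━━━┛ 


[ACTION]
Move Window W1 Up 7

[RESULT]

] data/               ┃■■                ┃ 
[x] helpers.css       ┃■■                ┃ 
[-] src/              ┃■✹                ┃ 
  [ ] worker.html     ┃■■                ┃ 
  [ ] database.py     ┃■✹                ┃ 
  [x] LICENSE         ┃■■                ┃ 
  [ ] handler.c       ┃✹■                ┃ 
                      ┃                  ┃ 
                      ┃                  ┃ 
                      ┃━━━━━━━━━━━━━━━━━━┛ 
                      ┃                    
                      ┃                    
━━━━━━━━━━━━━━━━━━━━━━┛                    
                                           


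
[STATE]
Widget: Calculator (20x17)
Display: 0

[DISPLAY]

                   0
┌───┬───┬───┬───┐   
│ 7 │ 8 │ 9 │ ÷ │   
├───┼───┼───┼───┤   
│ 4 │ 5 │ 6 │ × │   
├───┼───┼───┼───┤   
│ 1 │ 2 │ 3 │ - │   
├───┼───┼───┼───┤   
│ 0 │ . │ = │ + │   
├───┼───┼───┼───┤   
│ C │ MC│ MR│ M+│   
└───┴───┴───┴───┘   
                    
                    
                    
                    
                    


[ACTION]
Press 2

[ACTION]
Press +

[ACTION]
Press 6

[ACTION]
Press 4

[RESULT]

                  64
┌───┬───┬───┬───┐   
│ 7 │ 8 │ 9 │ ÷ │   
├───┼───┼───┼───┤   
│ 4 │ 5 │ 6 │ × │   
├───┼───┼───┼───┤   
│ 1 │ 2 │ 3 │ - │   
├───┼───┼───┼───┤   
│ 0 │ . │ = │ + │   
├───┼───┼───┼───┤   
│ C │ MC│ MR│ M+│   
└───┴───┴───┴───┘   
                    
                    
                    
                    
                    


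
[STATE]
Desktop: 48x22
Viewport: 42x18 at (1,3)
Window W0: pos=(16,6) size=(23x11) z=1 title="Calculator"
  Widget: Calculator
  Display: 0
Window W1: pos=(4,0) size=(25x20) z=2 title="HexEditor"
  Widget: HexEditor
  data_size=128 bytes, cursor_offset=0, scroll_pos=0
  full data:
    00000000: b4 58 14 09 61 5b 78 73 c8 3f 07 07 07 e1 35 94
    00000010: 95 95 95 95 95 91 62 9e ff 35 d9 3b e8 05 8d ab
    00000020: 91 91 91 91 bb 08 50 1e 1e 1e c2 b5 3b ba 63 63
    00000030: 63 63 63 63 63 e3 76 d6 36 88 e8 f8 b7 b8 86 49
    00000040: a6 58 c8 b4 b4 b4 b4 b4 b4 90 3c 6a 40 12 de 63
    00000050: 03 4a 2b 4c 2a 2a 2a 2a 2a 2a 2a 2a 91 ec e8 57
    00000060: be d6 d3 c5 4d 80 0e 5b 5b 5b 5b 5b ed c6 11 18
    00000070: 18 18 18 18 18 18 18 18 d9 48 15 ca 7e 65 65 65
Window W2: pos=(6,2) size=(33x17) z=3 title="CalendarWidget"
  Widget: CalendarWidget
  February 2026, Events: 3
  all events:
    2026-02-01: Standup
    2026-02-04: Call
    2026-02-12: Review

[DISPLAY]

   ┃0┃ CalendarWidget                ┃    
   ┃0┠───────────────────────────────┨    
   ┃0┃         February 2026         ┃    
   ┃0┃Mo Tu We Th Fr Sa Su           ┃    
   ┃0┃                   1*          ┃    
   ┃0┃ 2  3  4*  5  6  7  8          ┃    
   ┃0┃ 9 10 11 12* 13 14 15          ┃    
   ┃0┃16 17 18 19 20 21 22           ┃    
   ┃ ┃23 24 25 26 27 28              ┃    
   ┃ ┃                               ┃    
   ┃ ┃                               ┃    
   ┃ ┃                               ┃    
   ┃ ┃                               ┃    
   ┃ ┃                               ┃    
   ┃ ┃                               ┃    
   ┃ ┗━━━━━━━━━━━━━━━━━━━━━━━━━━━━━━━┛    
   ┗━━━━━━━━━━━━━━━━━━━━━━━┛              
                                          


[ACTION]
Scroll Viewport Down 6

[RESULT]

   ┃0┠───────────────────────────────┨    
   ┃0┃         February 2026         ┃    
   ┃0┃Mo Tu We Th Fr Sa Su           ┃    
   ┃0┃                   1*          ┃    
   ┃0┃ 2  3  4*  5  6  7  8          ┃    
   ┃0┃ 9 10 11 12* 13 14 15          ┃    
   ┃0┃16 17 18 19 20 21 22           ┃    
   ┃ ┃23 24 25 26 27 28              ┃    
   ┃ ┃                               ┃    
   ┃ ┃                               ┃    
   ┃ ┃                               ┃    
   ┃ ┃                               ┃    
   ┃ ┃                               ┃    
   ┃ ┃                               ┃    
   ┃ ┗━━━━━━━━━━━━━━━━━━━━━━━━━━━━━━━┛    
   ┗━━━━━━━━━━━━━━━━━━━━━━━┛              
                                          
                                          


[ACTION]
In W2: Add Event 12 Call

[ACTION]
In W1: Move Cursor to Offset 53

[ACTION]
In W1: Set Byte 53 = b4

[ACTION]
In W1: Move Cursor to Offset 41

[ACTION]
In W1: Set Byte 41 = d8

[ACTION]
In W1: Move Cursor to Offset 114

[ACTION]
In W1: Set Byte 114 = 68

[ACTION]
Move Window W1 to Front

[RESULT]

   ┃00000010  95 95 95 95 9┃─────────┨    
   ┃00000020  91 91 91 91 b┃         ┃    
   ┃00000030  63 63 63 63 6┃         ┃    
   ┃00000040  a6 58 c8 b4 b┃         ┃    
   ┃00000050  03 4a 2b 4c 2┃         ┃    
   ┃00000060  be d6 d3 c5 4┃         ┃    
   ┃00000070  18 18 68 18 1┃         ┃    
   ┃                       ┃         ┃    
   ┃                       ┃         ┃    
   ┃                       ┃         ┃    
   ┃                       ┃         ┃    
   ┃                       ┃         ┃    
   ┃                       ┃         ┃    
   ┃                       ┃         ┃    
   ┃                       ┃━━━━━━━━━┛    
   ┗━━━━━━━━━━━━━━━━━━━━━━━┛              
                                          
                                          


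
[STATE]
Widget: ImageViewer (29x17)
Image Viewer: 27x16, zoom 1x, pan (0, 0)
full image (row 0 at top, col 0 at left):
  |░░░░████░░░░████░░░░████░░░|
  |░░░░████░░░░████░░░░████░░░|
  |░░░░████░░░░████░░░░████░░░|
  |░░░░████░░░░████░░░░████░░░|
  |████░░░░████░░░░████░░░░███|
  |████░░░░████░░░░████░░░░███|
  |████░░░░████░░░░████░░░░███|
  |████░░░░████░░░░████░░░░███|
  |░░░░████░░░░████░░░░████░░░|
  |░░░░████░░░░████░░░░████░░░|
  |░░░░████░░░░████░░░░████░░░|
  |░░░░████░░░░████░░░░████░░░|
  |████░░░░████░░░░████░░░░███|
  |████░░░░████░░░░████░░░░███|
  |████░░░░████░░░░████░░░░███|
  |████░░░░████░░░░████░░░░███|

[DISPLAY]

░░░░████░░░░████░░░░████░░░  
░░░░████░░░░████░░░░████░░░  
░░░░████░░░░████░░░░████░░░  
░░░░████░░░░████░░░░████░░░  
████░░░░████░░░░████░░░░███  
████░░░░████░░░░████░░░░███  
████░░░░████░░░░████░░░░███  
████░░░░████░░░░████░░░░███  
░░░░████░░░░████░░░░████░░░  
░░░░████░░░░████░░░░████░░░  
░░░░████░░░░████░░░░████░░░  
░░░░████░░░░████░░░░████░░░  
████░░░░████░░░░████░░░░███  
████░░░░████░░░░████░░░░███  
████░░░░████░░░░████░░░░███  
████░░░░████░░░░████░░░░███  
                             


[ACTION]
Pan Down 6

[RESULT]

████░░░░████░░░░████░░░░███  
████░░░░████░░░░████░░░░███  
░░░░████░░░░████░░░░████░░░  
░░░░████░░░░████░░░░████░░░  
░░░░████░░░░████░░░░████░░░  
░░░░████░░░░████░░░░████░░░  
████░░░░████░░░░████░░░░███  
████░░░░████░░░░████░░░░███  
████░░░░████░░░░████░░░░███  
████░░░░████░░░░████░░░░███  
                             
                             
                             
                             
                             
                             
                             


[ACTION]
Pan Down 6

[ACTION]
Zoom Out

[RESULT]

████░░░░████░░░░████░░░░███  
████░░░░████░░░░████░░░░███  
████░░░░████░░░░████░░░░███  
████░░░░████░░░░████░░░░███  
                             
                             
                             
                             
                             
                             
                             
                             
                             
                             
                             
                             
                             


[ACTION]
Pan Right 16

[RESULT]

████░░░░███                  
████░░░░███                  
████░░░░███                  
████░░░░███                  
                             
                             
                             
                             
                             
                             
                             
                             
                             
                             
                             
                             
                             


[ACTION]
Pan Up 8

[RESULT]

████░░░░███                  
████░░░░███                  
████░░░░███                  
████░░░░███                  
░░░░████░░░                  
░░░░████░░░                  
░░░░████░░░                  
░░░░████░░░                  
████░░░░███                  
████░░░░███                  
████░░░░███                  
████░░░░███                  
                             
                             
                             
                             
                             


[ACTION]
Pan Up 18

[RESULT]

░░░░████░░░                  
░░░░████░░░                  
░░░░████░░░                  
░░░░████░░░                  
████░░░░███                  
████░░░░███                  
████░░░░███                  
████░░░░███                  
░░░░████░░░                  
░░░░████░░░                  
░░░░████░░░                  
░░░░████░░░                  
████░░░░███                  
████░░░░███                  
████░░░░███                  
████░░░░███                  
                             


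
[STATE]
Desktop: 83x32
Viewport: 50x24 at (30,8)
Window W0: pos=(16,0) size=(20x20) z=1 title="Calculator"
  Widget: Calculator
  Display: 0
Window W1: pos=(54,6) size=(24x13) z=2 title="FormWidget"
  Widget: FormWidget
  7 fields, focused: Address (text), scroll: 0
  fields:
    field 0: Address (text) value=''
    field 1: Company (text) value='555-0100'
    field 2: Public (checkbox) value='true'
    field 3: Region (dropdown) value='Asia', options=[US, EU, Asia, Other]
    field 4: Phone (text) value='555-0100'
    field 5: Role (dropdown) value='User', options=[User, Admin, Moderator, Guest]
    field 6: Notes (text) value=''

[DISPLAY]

───┤ ┃                  ┠──────────────────────┨  
 - │ ┃                  ┃> Address:    [      ]┃  
───┤ ┃                  ┃  Company:    [555-01]┃  
 + │ ┃                  ┃  Public:     [x]     ┃  
───┤ ┃                  ┃  Region:     [Asia ▼]┃  
 M+│ ┃                  ┃  Phone:      [555-01]┃  
───┘ ┃                  ┃  Role:       [User ▼]┃  
     ┃                  ┃  Notes:      [      ]┃  
     ┃                  ┃                      ┃  
     ┃                  ┃                      ┃  
     ┃                  ┗━━━━━━━━━━━━━━━━━━━━━━┛  
━━━━━┛                                            
                                                  
                                                  
                                                  
                                                  
                                                  
                                                  
                                                  
                                                  
                                                  
                                                  
                                                  
                                                  


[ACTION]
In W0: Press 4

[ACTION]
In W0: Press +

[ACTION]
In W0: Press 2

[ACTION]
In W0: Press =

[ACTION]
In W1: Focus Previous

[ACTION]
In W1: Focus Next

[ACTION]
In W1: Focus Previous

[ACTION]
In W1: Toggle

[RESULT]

───┤ ┃                  ┠──────────────────────┨  
 - │ ┃                  ┃  Address:    [      ]┃  
───┤ ┃                  ┃  Company:    [555-01]┃  
 + │ ┃                  ┃  Public:     [x]     ┃  
───┤ ┃                  ┃  Region:     [Asia ▼]┃  
 M+│ ┃                  ┃  Phone:      [555-01]┃  
───┘ ┃                  ┃  Role:       [User ▼]┃  
     ┃                  ┃> Notes:      [      ]┃  
     ┃                  ┃                      ┃  
     ┃                  ┃                      ┃  
     ┃                  ┗━━━━━━━━━━━━━━━━━━━━━━┛  
━━━━━┛                                            
                                                  
                                                  
                                                  
                                                  
                                                  
                                                  
                                                  
                                                  
                                                  
                                                  
                                                  
                                                  


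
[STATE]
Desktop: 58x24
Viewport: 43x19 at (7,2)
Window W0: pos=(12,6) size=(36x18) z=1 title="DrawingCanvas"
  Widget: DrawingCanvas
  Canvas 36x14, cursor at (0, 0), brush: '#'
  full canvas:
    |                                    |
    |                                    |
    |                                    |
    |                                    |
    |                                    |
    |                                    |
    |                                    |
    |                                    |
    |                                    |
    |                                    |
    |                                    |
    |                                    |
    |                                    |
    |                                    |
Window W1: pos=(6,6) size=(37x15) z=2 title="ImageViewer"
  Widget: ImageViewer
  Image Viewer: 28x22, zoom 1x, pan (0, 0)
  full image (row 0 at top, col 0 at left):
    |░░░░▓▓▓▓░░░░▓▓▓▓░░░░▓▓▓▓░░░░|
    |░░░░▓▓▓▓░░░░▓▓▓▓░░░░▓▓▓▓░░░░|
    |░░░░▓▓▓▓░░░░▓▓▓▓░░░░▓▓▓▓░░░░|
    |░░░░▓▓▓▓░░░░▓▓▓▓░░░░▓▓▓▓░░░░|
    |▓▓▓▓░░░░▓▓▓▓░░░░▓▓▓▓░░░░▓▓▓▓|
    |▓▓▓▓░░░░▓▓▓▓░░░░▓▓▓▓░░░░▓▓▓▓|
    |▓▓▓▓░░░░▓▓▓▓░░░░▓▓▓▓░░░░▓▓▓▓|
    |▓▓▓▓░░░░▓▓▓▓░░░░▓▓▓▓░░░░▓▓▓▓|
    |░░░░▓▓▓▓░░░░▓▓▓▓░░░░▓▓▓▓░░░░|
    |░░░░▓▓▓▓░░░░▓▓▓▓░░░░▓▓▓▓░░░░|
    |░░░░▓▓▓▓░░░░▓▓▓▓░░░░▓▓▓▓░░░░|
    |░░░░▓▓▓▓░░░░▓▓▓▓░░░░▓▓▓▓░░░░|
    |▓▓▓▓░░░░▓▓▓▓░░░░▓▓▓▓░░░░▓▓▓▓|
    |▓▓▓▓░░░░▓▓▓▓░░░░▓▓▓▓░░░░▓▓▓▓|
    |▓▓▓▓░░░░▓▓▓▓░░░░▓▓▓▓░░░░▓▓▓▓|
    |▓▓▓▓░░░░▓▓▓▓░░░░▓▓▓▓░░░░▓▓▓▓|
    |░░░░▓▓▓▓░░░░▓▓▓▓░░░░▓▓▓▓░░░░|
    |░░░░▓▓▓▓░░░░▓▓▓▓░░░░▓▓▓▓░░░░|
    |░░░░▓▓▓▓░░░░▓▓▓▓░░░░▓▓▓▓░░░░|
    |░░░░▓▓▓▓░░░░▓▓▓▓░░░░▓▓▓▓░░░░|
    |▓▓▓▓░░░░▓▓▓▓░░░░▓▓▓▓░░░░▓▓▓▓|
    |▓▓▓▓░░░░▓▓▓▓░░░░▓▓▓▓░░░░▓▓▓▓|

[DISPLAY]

                                           
                                           
                                           
                                           
━━━━━━━━━━━━━━━━━━━━━━━━━━━━━━━━━━━┓━━━━┓  
 ImageViewer                       ┃    ┃  
───────────────────────────────────┨────┨  
░░░░▓▓▓▓░░░░▓▓▓▓░░░░▓▓▓▓░░░░       ┃    ┃  
░░░░▓▓▓▓░░░░▓▓▓▓░░░░▓▓▓▓░░░░       ┃    ┃  
░░░░▓▓▓▓░░░░▓▓▓▓░░░░▓▓▓▓░░░░       ┃    ┃  
░░░░▓▓▓▓░░░░▓▓▓▓░░░░▓▓▓▓░░░░       ┃    ┃  
▓▓▓▓░░░░▓▓▓▓░░░░▓▓▓▓░░░░▓▓▓▓       ┃    ┃  
▓▓▓▓░░░░▓▓▓▓░░░░▓▓▓▓░░░░▓▓▓▓       ┃    ┃  
▓▓▓▓░░░░▓▓▓▓░░░░▓▓▓▓░░░░▓▓▓▓       ┃    ┃  
▓▓▓▓░░░░▓▓▓▓░░░░▓▓▓▓░░░░▓▓▓▓       ┃    ┃  
░░░░▓▓▓▓░░░░▓▓▓▓░░░░▓▓▓▓░░░░       ┃    ┃  
░░░░▓▓▓▓░░░░▓▓▓▓░░░░▓▓▓▓░░░░       ┃    ┃  
░░░░▓▓▓▓░░░░▓▓▓▓░░░░▓▓▓▓░░░░       ┃    ┃  
━━━━━━━━━━━━━━━━━━━━━━━━━━━━━━━━━━━┛    ┃  


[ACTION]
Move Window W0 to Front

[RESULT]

                                           
                                           
                                           
                                           
━━━━━┏━━━━━━━━━━━━━━━━━━━━━━━━━━━━━━━━━━┓  
 Imag┃ DrawingCanvas                    ┃  
─────┠──────────────────────────────────┨  
░░░░▓┃+                                 ┃  
░░░░▓┃                                  ┃  
░░░░▓┃                                  ┃  
░░░░▓┃                                  ┃  
▓▓▓▓░┃                                  ┃  
▓▓▓▓░┃                                  ┃  
▓▓▓▓░┃                                  ┃  
▓▓▓▓░┃                                  ┃  
░░░░▓┃                                  ┃  
░░░░▓┃                                  ┃  
░░░░▓┃                                  ┃  
━━━━━┃                                  ┃  


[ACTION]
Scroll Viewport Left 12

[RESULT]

                                           
                                           
                                           
                                           
      ┏━━━━━┏━━━━━━━━━━━━━━━━━━━━━━━━━━━━━━
      ┃ Imag┃ DrawingCanvas                
      ┠─────┠──────────────────────────────
      ┃░░░░▓┃+                             
      ┃░░░░▓┃                              
      ┃░░░░▓┃                              
      ┃░░░░▓┃                              
      ┃▓▓▓▓░┃                              
      ┃▓▓▓▓░┃                              
      ┃▓▓▓▓░┃                              
      ┃▓▓▓▓░┃                              
      ┃░░░░▓┃                              
      ┃░░░░▓┃                              
      ┃░░░░▓┃                              
      ┗━━━━━┃                              


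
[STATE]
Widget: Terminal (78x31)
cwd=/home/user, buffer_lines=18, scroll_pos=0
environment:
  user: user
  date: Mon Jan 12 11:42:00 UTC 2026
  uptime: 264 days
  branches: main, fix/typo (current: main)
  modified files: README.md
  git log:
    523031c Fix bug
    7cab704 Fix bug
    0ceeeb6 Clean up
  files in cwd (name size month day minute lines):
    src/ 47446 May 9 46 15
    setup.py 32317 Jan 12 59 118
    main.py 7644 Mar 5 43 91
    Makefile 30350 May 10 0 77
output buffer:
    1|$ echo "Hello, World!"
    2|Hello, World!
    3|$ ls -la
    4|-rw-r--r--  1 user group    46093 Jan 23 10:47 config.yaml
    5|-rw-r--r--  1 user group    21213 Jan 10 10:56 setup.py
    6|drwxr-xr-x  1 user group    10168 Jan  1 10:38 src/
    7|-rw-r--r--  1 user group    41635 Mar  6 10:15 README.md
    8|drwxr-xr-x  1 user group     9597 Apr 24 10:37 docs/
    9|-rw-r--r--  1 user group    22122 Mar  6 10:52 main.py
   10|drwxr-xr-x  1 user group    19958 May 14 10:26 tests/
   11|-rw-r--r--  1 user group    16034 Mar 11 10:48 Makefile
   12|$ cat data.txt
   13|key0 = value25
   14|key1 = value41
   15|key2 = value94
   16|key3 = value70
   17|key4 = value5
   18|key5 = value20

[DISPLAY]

$ echo "Hello, World!"                                                        
Hello, World!                                                                 
$ ls -la                                                                      
-rw-r--r--  1 user group    46093 Jan 23 10:47 config.yaml                    
-rw-r--r--  1 user group    21213 Jan 10 10:56 setup.py                       
drwxr-xr-x  1 user group    10168 Jan  1 10:38 src/                           
-rw-r--r--  1 user group    41635 Mar  6 10:15 README.md                      
drwxr-xr-x  1 user group     9597 Apr 24 10:37 docs/                          
-rw-r--r--  1 user group    22122 Mar  6 10:52 main.py                        
drwxr-xr-x  1 user group    19958 May 14 10:26 tests/                         
-rw-r--r--  1 user group    16034 Mar 11 10:48 Makefile                       
$ cat data.txt                                                                
key0 = value25                                                                
key1 = value41                                                                
key2 = value94                                                                
key3 = value70                                                                
key4 = value5                                                                 
key5 = value20                                                                
$ █                                                                           
                                                                              
                                                                              
                                                                              
                                                                              
                                                                              
                                                                              
                                                                              
                                                                              
                                                                              
                                                                              
                                                                              
                                                                              


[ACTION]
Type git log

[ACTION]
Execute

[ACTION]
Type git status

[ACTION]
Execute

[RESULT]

$ echo "Hello, World!"                                                        
Hello, World!                                                                 
$ ls -la                                                                      
-rw-r--r--  1 user group    46093 Jan 23 10:47 config.yaml                    
-rw-r--r--  1 user group    21213 Jan 10 10:56 setup.py                       
drwxr-xr-x  1 user group    10168 Jan  1 10:38 src/                           
-rw-r--r--  1 user group    41635 Mar  6 10:15 README.md                      
drwxr-xr-x  1 user group     9597 Apr 24 10:37 docs/                          
-rw-r--r--  1 user group    22122 Mar  6 10:52 main.py                        
drwxr-xr-x  1 user group    19958 May 14 10:26 tests/                         
-rw-r--r--  1 user group    16034 Mar 11 10:48 Makefile                       
$ cat data.txt                                                                
key0 = value25                                                                
key1 = value41                                                                
key2 = value94                                                                
key3 = value70                                                                
key4 = value5                                                                 
key5 = value20                                                                
$ git log                                                                     
523031c Fix bug                                                               
7cab704 Fix bug                                                               
0ceeeb6 Clean up                                                              
$ git status                                                                  
On branch main                                                                
Changes not staged for commit:                                                
                                                                              
        modified:   README.md                                                 
$ █                                                                           
                                                                              
                                                                              
                                                                              
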